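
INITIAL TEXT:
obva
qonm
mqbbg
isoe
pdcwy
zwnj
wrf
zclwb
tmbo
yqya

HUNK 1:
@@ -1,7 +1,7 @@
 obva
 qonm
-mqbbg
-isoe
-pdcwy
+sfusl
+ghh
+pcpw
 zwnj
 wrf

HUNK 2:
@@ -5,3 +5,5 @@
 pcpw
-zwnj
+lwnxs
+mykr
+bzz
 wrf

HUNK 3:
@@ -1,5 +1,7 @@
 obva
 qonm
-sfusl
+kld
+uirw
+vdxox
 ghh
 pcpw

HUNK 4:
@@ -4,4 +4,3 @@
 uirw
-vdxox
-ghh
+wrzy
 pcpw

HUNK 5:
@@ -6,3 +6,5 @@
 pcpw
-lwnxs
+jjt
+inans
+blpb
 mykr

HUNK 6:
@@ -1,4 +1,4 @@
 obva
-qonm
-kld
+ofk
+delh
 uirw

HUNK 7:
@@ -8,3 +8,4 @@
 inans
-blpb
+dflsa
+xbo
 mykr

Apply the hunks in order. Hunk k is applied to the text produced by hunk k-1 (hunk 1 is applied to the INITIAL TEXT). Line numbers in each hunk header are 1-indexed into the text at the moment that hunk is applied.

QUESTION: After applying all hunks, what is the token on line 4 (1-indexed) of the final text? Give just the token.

Hunk 1: at line 1 remove [mqbbg,isoe,pdcwy] add [sfusl,ghh,pcpw] -> 10 lines: obva qonm sfusl ghh pcpw zwnj wrf zclwb tmbo yqya
Hunk 2: at line 5 remove [zwnj] add [lwnxs,mykr,bzz] -> 12 lines: obva qonm sfusl ghh pcpw lwnxs mykr bzz wrf zclwb tmbo yqya
Hunk 3: at line 1 remove [sfusl] add [kld,uirw,vdxox] -> 14 lines: obva qonm kld uirw vdxox ghh pcpw lwnxs mykr bzz wrf zclwb tmbo yqya
Hunk 4: at line 4 remove [vdxox,ghh] add [wrzy] -> 13 lines: obva qonm kld uirw wrzy pcpw lwnxs mykr bzz wrf zclwb tmbo yqya
Hunk 5: at line 6 remove [lwnxs] add [jjt,inans,blpb] -> 15 lines: obva qonm kld uirw wrzy pcpw jjt inans blpb mykr bzz wrf zclwb tmbo yqya
Hunk 6: at line 1 remove [qonm,kld] add [ofk,delh] -> 15 lines: obva ofk delh uirw wrzy pcpw jjt inans blpb mykr bzz wrf zclwb tmbo yqya
Hunk 7: at line 8 remove [blpb] add [dflsa,xbo] -> 16 lines: obva ofk delh uirw wrzy pcpw jjt inans dflsa xbo mykr bzz wrf zclwb tmbo yqya
Final line 4: uirw

Answer: uirw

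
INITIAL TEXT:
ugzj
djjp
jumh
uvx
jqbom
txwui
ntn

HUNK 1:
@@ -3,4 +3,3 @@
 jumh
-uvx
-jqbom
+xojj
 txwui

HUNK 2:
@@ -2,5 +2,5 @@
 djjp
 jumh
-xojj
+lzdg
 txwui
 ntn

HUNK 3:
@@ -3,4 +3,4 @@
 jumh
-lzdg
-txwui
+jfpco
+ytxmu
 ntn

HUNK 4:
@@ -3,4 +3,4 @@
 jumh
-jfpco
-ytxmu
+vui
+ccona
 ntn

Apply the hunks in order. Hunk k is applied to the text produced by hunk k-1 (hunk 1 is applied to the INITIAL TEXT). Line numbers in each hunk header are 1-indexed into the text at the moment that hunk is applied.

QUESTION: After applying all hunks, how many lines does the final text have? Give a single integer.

Answer: 6

Derivation:
Hunk 1: at line 3 remove [uvx,jqbom] add [xojj] -> 6 lines: ugzj djjp jumh xojj txwui ntn
Hunk 2: at line 2 remove [xojj] add [lzdg] -> 6 lines: ugzj djjp jumh lzdg txwui ntn
Hunk 3: at line 3 remove [lzdg,txwui] add [jfpco,ytxmu] -> 6 lines: ugzj djjp jumh jfpco ytxmu ntn
Hunk 4: at line 3 remove [jfpco,ytxmu] add [vui,ccona] -> 6 lines: ugzj djjp jumh vui ccona ntn
Final line count: 6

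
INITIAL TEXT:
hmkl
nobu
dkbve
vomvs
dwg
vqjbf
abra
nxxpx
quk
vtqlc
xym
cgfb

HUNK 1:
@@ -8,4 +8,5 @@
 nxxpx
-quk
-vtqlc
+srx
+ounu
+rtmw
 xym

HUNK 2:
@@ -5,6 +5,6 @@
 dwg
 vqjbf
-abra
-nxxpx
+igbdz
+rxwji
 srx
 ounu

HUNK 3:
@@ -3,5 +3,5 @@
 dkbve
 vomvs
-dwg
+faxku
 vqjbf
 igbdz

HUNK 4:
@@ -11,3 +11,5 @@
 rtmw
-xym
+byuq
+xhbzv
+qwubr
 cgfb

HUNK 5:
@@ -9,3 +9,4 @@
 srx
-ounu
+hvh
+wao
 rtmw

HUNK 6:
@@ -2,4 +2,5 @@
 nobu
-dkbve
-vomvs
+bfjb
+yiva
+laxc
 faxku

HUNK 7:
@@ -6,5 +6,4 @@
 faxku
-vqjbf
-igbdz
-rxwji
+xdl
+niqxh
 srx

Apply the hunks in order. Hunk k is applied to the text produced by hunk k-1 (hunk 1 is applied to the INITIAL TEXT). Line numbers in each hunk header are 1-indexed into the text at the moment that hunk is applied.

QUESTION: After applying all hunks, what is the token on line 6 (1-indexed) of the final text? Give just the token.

Answer: faxku

Derivation:
Hunk 1: at line 8 remove [quk,vtqlc] add [srx,ounu,rtmw] -> 13 lines: hmkl nobu dkbve vomvs dwg vqjbf abra nxxpx srx ounu rtmw xym cgfb
Hunk 2: at line 5 remove [abra,nxxpx] add [igbdz,rxwji] -> 13 lines: hmkl nobu dkbve vomvs dwg vqjbf igbdz rxwji srx ounu rtmw xym cgfb
Hunk 3: at line 3 remove [dwg] add [faxku] -> 13 lines: hmkl nobu dkbve vomvs faxku vqjbf igbdz rxwji srx ounu rtmw xym cgfb
Hunk 4: at line 11 remove [xym] add [byuq,xhbzv,qwubr] -> 15 lines: hmkl nobu dkbve vomvs faxku vqjbf igbdz rxwji srx ounu rtmw byuq xhbzv qwubr cgfb
Hunk 5: at line 9 remove [ounu] add [hvh,wao] -> 16 lines: hmkl nobu dkbve vomvs faxku vqjbf igbdz rxwji srx hvh wao rtmw byuq xhbzv qwubr cgfb
Hunk 6: at line 2 remove [dkbve,vomvs] add [bfjb,yiva,laxc] -> 17 lines: hmkl nobu bfjb yiva laxc faxku vqjbf igbdz rxwji srx hvh wao rtmw byuq xhbzv qwubr cgfb
Hunk 7: at line 6 remove [vqjbf,igbdz,rxwji] add [xdl,niqxh] -> 16 lines: hmkl nobu bfjb yiva laxc faxku xdl niqxh srx hvh wao rtmw byuq xhbzv qwubr cgfb
Final line 6: faxku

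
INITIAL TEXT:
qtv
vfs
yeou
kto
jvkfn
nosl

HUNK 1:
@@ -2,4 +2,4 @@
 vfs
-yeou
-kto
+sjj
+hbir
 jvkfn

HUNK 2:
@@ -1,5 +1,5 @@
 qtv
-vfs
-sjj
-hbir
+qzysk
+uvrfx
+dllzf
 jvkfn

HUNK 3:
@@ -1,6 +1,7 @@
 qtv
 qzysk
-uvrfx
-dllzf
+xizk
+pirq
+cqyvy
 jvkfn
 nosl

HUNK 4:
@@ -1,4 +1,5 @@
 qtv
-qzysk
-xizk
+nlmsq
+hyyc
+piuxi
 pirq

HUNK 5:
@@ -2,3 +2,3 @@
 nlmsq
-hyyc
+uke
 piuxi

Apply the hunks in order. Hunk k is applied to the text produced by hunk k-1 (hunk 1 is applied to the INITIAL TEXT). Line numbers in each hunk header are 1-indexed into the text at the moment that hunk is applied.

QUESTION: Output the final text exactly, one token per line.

Answer: qtv
nlmsq
uke
piuxi
pirq
cqyvy
jvkfn
nosl

Derivation:
Hunk 1: at line 2 remove [yeou,kto] add [sjj,hbir] -> 6 lines: qtv vfs sjj hbir jvkfn nosl
Hunk 2: at line 1 remove [vfs,sjj,hbir] add [qzysk,uvrfx,dllzf] -> 6 lines: qtv qzysk uvrfx dllzf jvkfn nosl
Hunk 3: at line 1 remove [uvrfx,dllzf] add [xizk,pirq,cqyvy] -> 7 lines: qtv qzysk xizk pirq cqyvy jvkfn nosl
Hunk 4: at line 1 remove [qzysk,xizk] add [nlmsq,hyyc,piuxi] -> 8 lines: qtv nlmsq hyyc piuxi pirq cqyvy jvkfn nosl
Hunk 5: at line 2 remove [hyyc] add [uke] -> 8 lines: qtv nlmsq uke piuxi pirq cqyvy jvkfn nosl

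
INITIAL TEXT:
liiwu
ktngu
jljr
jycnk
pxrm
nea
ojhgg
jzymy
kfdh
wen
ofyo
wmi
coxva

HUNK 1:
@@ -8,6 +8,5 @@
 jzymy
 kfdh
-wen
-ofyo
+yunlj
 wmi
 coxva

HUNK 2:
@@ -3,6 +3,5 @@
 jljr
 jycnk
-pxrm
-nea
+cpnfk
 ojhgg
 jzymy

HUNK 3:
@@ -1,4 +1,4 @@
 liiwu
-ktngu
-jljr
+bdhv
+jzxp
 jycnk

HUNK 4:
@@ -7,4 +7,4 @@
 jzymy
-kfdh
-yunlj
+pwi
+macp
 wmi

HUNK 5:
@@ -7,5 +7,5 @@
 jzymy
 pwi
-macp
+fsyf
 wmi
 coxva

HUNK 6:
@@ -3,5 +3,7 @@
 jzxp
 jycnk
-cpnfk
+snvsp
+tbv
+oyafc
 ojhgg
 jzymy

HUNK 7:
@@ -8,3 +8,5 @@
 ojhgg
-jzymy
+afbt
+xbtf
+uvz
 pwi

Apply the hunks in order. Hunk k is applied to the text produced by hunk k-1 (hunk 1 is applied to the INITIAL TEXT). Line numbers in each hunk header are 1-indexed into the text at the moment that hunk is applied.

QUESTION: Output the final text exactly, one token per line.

Hunk 1: at line 8 remove [wen,ofyo] add [yunlj] -> 12 lines: liiwu ktngu jljr jycnk pxrm nea ojhgg jzymy kfdh yunlj wmi coxva
Hunk 2: at line 3 remove [pxrm,nea] add [cpnfk] -> 11 lines: liiwu ktngu jljr jycnk cpnfk ojhgg jzymy kfdh yunlj wmi coxva
Hunk 3: at line 1 remove [ktngu,jljr] add [bdhv,jzxp] -> 11 lines: liiwu bdhv jzxp jycnk cpnfk ojhgg jzymy kfdh yunlj wmi coxva
Hunk 4: at line 7 remove [kfdh,yunlj] add [pwi,macp] -> 11 lines: liiwu bdhv jzxp jycnk cpnfk ojhgg jzymy pwi macp wmi coxva
Hunk 5: at line 7 remove [macp] add [fsyf] -> 11 lines: liiwu bdhv jzxp jycnk cpnfk ojhgg jzymy pwi fsyf wmi coxva
Hunk 6: at line 3 remove [cpnfk] add [snvsp,tbv,oyafc] -> 13 lines: liiwu bdhv jzxp jycnk snvsp tbv oyafc ojhgg jzymy pwi fsyf wmi coxva
Hunk 7: at line 8 remove [jzymy] add [afbt,xbtf,uvz] -> 15 lines: liiwu bdhv jzxp jycnk snvsp tbv oyafc ojhgg afbt xbtf uvz pwi fsyf wmi coxva

Answer: liiwu
bdhv
jzxp
jycnk
snvsp
tbv
oyafc
ojhgg
afbt
xbtf
uvz
pwi
fsyf
wmi
coxva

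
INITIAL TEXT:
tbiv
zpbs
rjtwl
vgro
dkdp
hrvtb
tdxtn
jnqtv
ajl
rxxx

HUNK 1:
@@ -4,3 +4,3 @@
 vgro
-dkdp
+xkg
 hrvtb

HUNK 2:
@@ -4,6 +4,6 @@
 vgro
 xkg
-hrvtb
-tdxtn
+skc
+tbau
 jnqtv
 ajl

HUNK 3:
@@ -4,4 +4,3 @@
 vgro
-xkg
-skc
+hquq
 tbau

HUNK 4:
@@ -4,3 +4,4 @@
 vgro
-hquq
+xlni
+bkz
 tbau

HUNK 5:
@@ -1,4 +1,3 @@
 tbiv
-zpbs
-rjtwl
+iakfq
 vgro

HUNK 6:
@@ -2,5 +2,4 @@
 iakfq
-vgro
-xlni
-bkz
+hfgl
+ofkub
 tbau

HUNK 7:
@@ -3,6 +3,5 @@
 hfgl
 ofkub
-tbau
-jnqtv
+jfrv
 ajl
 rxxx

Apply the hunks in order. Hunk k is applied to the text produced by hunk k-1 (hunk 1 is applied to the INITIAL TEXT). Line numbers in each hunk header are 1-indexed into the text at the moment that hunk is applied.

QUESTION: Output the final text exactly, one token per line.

Hunk 1: at line 4 remove [dkdp] add [xkg] -> 10 lines: tbiv zpbs rjtwl vgro xkg hrvtb tdxtn jnqtv ajl rxxx
Hunk 2: at line 4 remove [hrvtb,tdxtn] add [skc,tbau] -> 10 lines: tbiv zpbs rjtwl vgro xkg skc tbau jnqtv ajl rxxx
Hunk 3: at line 4 remove [xkg,skc] add [hquq] -> 9 lines: tbiv zpbs rjtwl vgro hquq tbau jnqtv ajl rxxx
Hunk 4: at line 4 remove [hquq] add [xlni,bkz] -> 10 lines: tbiv zpbs rjtwl vgro xlni bkz tbau jnqtv ajl rxxx
Hunk 5: at line 1 remove [zpbs,rjtwl] add [iakfq] -> 9 lines: tbiv iakfq vgro xlni bkz tbau jnqtv ajl rxxx
Hunk 6: at line 2 remove [vgro,xlni,bkz] add [hfgl,ofkub] -> 8 lines: tbiv iakfq hfgl ofkub tbau jnqtv ajl rxxx
Hunk 7: at line 3 remove [tbau,jnqtv] add [jfrv] -> 7 lines: tbiv iakfq hfgl ofkub jfrv ajl rxxx

Answer: tbiv
iakfq
hfgl
ofkub
jfrv
ajl
rxxx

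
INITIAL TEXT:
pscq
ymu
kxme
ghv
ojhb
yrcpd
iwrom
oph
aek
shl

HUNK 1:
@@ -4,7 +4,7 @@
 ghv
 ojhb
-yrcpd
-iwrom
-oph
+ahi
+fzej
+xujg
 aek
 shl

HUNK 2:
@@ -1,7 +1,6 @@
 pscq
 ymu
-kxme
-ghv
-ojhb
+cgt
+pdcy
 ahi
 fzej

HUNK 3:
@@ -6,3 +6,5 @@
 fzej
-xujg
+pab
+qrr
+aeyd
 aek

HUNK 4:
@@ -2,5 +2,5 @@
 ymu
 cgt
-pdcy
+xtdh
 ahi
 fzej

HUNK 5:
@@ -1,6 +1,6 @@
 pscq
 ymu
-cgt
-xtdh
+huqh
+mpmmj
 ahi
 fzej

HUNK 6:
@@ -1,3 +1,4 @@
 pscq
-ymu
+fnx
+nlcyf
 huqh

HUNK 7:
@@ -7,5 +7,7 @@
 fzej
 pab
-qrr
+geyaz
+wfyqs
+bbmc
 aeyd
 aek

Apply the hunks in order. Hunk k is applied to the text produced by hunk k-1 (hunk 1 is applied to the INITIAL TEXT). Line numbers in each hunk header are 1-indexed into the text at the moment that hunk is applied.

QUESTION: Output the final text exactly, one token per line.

Answer: pscq
fnx
nlcyf
huqh
mpmmj
ahi
fzej
pab
geyaz
wfyqs
bbmc
aeyd
aek
shl

Derivation:
Hunk 1: at line 4 remove [yrcpd,iwrom,oph] add [ahi,fzej,xujg] -> 10 lines: pscq ymu kxme ghv ojhb ahi fzej xujg aek shl
Hunk 2: at line 1 remove [kxme,ghv,ojhb] add [cgt,pdcy] -> 9 lines: pscq ymu cgt pdcy ahi fzej xujg aek shl
Hunk 3: at line 6 remove [xujg] add [pab,qrr,aeyd] -> 11 lines: pscq ymu cgt pdcy ahi fzej pab qrr aeyd aek shl
Hunk 4: at line 2 remove [pdcy] add [xtdh] -> 11 lines: pscq ymu cgt xtdh ahi fzej pab qrr aeyd aek shl
Hunk 5: at line 1 remove [cgt,xtdh] add [huqh,mpmmj] -> 11 lines: pscq ymu huqh mpmmj ahi fzej pab qrr aeyd aek shl
Hunk 6: at line 1 remove [ymu] add [fnx,nlcyf] -> 12 lines: pscq fnx nlcyf huqh mpmmj ahi fzej pab qrr aeyd aek shl
Hunk 7: at line 7 remove [qrr] add [geyaz,wfyqs,bbmc] -> 14 lines: pscq fnx nlcyf huqh mpmmj ahi fzej pab geyaz wfyqs bbmc aeyd aek shl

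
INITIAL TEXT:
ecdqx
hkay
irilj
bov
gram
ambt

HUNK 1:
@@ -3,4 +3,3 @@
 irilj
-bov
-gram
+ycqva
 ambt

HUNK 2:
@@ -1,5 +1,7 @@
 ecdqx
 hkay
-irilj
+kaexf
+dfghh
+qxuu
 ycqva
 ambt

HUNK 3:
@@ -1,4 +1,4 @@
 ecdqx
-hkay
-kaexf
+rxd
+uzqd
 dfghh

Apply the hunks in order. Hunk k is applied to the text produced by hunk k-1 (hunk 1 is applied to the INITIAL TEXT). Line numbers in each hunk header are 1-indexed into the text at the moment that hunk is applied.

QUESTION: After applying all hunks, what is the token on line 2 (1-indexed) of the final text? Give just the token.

Hunk 1: at line 3 remove [bov,gram] add [ycqva] -> 5 lines: ecdqx hkay irilj ycqva ambt
Hunk 2: at line 1 remove [irilj] add [kaexf,dfghh,qxuu] -> 7 lines: ecdqx hkay kaexf dfghh qxuu ycqva ambt
Hunk 3: at line 1 remove [hkay,kaexf] add [rxd,uzqd] -> 7 lines: ecdqx rxd uzqd dfghh qxuu ycqva ambt
Final line 2: rxd

Answer: rxd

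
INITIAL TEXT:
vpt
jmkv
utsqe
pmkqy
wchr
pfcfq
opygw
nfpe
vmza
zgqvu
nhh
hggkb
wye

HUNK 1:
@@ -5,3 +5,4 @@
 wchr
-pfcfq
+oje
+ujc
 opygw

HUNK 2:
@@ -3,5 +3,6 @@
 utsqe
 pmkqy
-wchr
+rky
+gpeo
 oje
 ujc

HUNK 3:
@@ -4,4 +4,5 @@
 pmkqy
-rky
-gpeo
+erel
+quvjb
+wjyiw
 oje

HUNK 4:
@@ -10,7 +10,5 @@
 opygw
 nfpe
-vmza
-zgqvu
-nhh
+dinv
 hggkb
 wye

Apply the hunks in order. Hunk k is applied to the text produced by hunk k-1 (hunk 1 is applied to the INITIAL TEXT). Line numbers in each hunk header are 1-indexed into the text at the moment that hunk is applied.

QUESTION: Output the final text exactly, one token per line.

Hunk 1: at line 5 remove [pfcfq] add [oje,ujc] -> 14 lines: vpt jmkv utsqe pmkqy wchr oje ujc opygw nfpe vmza zgqvu nhh hggkb wye
Hunk 2: at line 3 remove [wchr] add [rky,gpeo] -> 15 lines: vpt jmkv utsqe pmkqy rky gpeo oje ujc opygw nfpe vmza zgqvu nhh hggkb wye
Hunk 3: at line 4 remove [rky,gpeo] add [erel,quvjb,wjyiw] -> 16 lines: vpt jmkv utsqe pmkqy erel quvjb wjyiw oje ujc opygw nfpe vmza zgqvu nhh hggkb wye
Hunk 4: at line 10 remove [vmza,zgqvu,nhh] add [dinv] -> 14 lines: vpt jmkv utsqe pmkqy erel quvjb wjyiw oje ujc opygw nfpe dinv hggkb wye

Answer: vpt
jmkv
utsqe
pmkqy
erel
quvjb
wjyiw
oje
ujc
opygw
nfpe
dinv
hggkb
wye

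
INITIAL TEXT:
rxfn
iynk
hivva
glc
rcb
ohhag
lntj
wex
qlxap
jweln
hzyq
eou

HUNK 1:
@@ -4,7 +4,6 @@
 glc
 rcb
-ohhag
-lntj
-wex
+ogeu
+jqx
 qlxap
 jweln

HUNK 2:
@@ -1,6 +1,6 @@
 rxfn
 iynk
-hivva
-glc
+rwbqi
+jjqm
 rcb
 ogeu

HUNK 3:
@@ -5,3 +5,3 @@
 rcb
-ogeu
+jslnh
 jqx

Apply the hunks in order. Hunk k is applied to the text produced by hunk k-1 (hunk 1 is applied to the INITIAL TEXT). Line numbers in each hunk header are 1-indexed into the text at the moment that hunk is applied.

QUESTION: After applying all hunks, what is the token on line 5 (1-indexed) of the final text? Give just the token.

Hunk 1: at line 4 remove [ohhag,lntj,wex] add [ogeu,jqx] -> 11 lines: rxfn iynk hivva glc rcb ogeu jqx qlxap jweln hzyq eou
Hunk 2: at line 1 remove [hivva,glc] add [rwbqi,jjqm] -> 11 lines: rxfn iynk rwbqi jjqm rcb ogeu jqx qlxap jweln hzyq eou
Hunk 3: at line 5 remove [ogeu] add [jslnh] -> 11 lines: rxfn iynk rwbqi jjqm rcb jslnh jqx qlxap jweln hzyq eou
Final line 5: rcb

Answer: rcb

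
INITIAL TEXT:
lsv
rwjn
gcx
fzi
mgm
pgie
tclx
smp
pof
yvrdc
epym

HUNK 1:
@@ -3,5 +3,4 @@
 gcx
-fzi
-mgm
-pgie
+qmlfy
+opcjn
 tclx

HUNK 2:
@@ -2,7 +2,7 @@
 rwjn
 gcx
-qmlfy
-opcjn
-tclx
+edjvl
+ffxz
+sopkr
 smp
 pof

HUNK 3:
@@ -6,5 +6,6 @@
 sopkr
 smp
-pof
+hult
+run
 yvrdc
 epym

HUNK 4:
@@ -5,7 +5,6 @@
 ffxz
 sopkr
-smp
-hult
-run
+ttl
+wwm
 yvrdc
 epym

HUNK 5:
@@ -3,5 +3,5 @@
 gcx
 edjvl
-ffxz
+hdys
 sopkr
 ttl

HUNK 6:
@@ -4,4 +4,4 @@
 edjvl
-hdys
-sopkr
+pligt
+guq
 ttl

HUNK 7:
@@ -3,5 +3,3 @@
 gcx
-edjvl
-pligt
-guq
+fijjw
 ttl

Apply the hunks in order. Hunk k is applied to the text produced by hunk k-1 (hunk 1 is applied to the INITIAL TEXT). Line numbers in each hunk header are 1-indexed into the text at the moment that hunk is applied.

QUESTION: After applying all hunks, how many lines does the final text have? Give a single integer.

Hunk 1: at line 3 remove [fzi,mgm,pgie] add [qmlfy,opcjn] -> 10 lines: lsv rwjn gcx qmlfy opcjn tclx smp pof yvrdc epym
Hunk 2: at line 2 remove [qmlfy,opcjn,tclx] add [edjvl,ffxz,sopkr] -> 10 lines: lsv rwjn gcx edjvl ffxz sopkr smp pof yvrdc epym
Hunk 3: at line 6 remove [pof] add [hult,run] -> 11 lines: lsv rwjn gcx edjvl ffxz sopkr smp hult run yvrdc epym
Hunk 4: at line 5 remove [smp,hult,run] add [ttl,wwm] -> 10 lines: lsv rwjn gcx edjvl ffxz sopkr ttl wwm yvrdc epym
Hunk 5: at line 3 remove [ffxz] add [hdys] -> 10 lines: lsv rwjn gcx edjvl hdys sopkr ttl wwm yvrdc epym
Hunk 6: at line 4 remove [hdys,sopkr] add [pligt,guq] -> 10 lines: lsv rwjn gcx edjvl pligt guq ttl wwm yvrdc epym
Hunk 7: at line 3 remove [edjvl,pligt,guq] add [fijjw] -> 8 lines: lsv rwjn gcx fijjw ttl wwm yvrdc epym
Final line count: 8

Answer: 8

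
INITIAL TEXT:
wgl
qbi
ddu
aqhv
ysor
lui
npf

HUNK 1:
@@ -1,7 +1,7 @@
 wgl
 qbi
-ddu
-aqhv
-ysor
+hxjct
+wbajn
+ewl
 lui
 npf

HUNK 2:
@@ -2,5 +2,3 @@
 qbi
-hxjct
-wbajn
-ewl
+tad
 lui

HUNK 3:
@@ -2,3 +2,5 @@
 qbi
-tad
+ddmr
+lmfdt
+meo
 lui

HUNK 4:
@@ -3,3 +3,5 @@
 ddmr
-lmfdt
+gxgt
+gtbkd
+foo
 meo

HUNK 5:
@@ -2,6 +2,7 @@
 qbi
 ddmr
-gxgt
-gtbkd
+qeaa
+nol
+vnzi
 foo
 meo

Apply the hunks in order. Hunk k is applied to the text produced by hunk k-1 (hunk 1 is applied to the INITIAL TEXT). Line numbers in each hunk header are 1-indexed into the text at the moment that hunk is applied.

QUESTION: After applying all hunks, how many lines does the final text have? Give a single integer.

Hunk 1: at line 1 remove [ddu,aqhv,ysor] add [hxjct,wbajn,ewl] -> 7 lines: wgl qbi hxjct wbajn ewl lui npf
Hunk 2: at line 2 remove [hxjct,wbajn,ewl] add [tad] -> 5 lines: wgl qbi tad lui npf
Hunk 3: at line 2 remove [tad] add [ddmr,lmfdt,meo] -> 7 lines: wgl qbi ddmr lmfdt meo lui npf
Hunk 4: at line 3 remove [lmfdt] add [gxgt,gtbkd,foo] -> 9 lines: wgl qbi ddmr gxgt gtbkd foo meo lui npf
Hunk 5: at line 2 remove [gxgt,gtbkd] add [qeaa,nol,vnzi] -> 10 lines: wgl qbi ddmr qeaa nol vnzi foo meo lui npf
Final line count: 10

Answer: 10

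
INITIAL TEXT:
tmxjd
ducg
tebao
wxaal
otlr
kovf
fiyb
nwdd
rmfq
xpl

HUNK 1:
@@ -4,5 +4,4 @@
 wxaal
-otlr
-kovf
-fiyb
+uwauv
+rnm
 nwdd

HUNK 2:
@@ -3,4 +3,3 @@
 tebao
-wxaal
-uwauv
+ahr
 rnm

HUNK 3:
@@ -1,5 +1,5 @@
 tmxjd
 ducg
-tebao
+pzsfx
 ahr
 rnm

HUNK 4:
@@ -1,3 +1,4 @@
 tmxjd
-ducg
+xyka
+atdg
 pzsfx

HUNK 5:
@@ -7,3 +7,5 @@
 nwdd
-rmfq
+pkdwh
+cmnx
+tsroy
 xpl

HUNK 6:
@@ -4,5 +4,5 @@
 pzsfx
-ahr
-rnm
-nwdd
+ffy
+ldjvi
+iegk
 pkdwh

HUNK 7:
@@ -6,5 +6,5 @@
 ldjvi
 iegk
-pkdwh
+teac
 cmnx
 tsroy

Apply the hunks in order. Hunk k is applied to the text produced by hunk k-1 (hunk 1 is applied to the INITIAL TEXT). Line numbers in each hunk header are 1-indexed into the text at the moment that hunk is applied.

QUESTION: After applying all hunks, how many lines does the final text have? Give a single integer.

Answer: 11

Derivation:
Hunk 1: at line 4 remove [otlr,kovf,fiyb] add [uwauv,rnm] -> 9 lines: tmxjd ducg tebao wxaal uwauv rnm nwdd rmfq xpl
Hunk 2: at line 3 remove [wxaal,uwauv] add [ahr] -> 8 lines: tmxjd ducg tebao ahr rnm nwdd rmfq xpl
Hunk 3: at line 1 remove [tebao] add [pzsfx] -> 8 lines: tmxjd ducg pzsfx ahr rnm nwdd rmfq xpl
Hunk 4: at line 1 remove [ducg] add [xyka,atdg] -> 9 lines: tmxjd xyka atdg pzsfx ahr rnm nwdd rmfq xpl
Hunk 5: at line 7 remove [rmfq] add [pkdwh,cmnx,tsroy] -> 11 lines: tmxjd xyka atdg pzsfx ahr rnm nwdd pkdwh cmnx tsroy xpl
Hunk 6: at line 4 remove [ahr,rnm,nwdd] add [ffy,ldjvi,iegk] -> 11 lines: tmxjd xyka atdg pzsfx ffy ldjvi iegk pkdwh cmnx tsroy xpl
Hunk 7: at line 6 remove [pkdwh] add [teac] -> 11 lines: tmxjd xyka atdg pzsfx ffy ldjvi iegk teac cmnx tsroy xpl
Final line count: 11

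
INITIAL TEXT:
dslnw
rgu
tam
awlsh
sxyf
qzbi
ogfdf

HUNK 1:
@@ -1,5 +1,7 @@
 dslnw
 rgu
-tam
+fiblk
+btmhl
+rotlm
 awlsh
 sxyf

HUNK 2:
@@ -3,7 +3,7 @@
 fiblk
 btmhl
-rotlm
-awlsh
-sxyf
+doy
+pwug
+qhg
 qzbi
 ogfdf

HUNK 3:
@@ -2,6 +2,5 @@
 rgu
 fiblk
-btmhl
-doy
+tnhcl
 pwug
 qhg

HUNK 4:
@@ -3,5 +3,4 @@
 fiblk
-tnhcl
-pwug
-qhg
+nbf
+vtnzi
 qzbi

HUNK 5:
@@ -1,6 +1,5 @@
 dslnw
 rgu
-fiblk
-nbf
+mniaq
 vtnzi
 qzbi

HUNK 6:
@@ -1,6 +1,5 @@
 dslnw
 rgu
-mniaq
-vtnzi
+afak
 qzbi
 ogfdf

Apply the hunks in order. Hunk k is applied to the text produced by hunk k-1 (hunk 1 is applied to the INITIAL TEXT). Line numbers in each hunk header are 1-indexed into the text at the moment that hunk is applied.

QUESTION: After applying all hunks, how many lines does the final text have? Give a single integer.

Answer: 5

Derivation:
Hunk 1: at line 1 remove [tam] add [fiblk,btmhl,rotlm] -> 9 lines: dslnw rgu fiblk btmhl rotlm awlsh sxyf qzbi ogfdf
Hunk 2: at line 3 remove [rotlm,awlsh,sxyf] add [doy,pwug,qhg] -> 9 lines: dslnw rgu fiblk btmhl doy pwug qhg qzbi ogfdf
Hunk 3: at line 2 remove [btmhl,doy] add [tnhcl] -> 8 lines: dslnw rgu fiblk tnhcl pwug qhg qzbi ogfdf
Hunk 4: at line 3 remove [tnhcl,pwug,qhg] add [nbf,vtnzi] -> 7 lines: dslnw rgu fiblk nbf vtnzi qzbi ogfdf
Hunk 5: at line 1 remove [fiblk,nbf] add [mniaq] -> 6 lines: dslnw rgu mniaq vtnzi qzbi ogfdf
Hunk 6: at line 1 remove [mniaq,vtnzi] add [afak] -> 5 lines: dslnw rgu afak qzbi ogfdf
Final line count: 5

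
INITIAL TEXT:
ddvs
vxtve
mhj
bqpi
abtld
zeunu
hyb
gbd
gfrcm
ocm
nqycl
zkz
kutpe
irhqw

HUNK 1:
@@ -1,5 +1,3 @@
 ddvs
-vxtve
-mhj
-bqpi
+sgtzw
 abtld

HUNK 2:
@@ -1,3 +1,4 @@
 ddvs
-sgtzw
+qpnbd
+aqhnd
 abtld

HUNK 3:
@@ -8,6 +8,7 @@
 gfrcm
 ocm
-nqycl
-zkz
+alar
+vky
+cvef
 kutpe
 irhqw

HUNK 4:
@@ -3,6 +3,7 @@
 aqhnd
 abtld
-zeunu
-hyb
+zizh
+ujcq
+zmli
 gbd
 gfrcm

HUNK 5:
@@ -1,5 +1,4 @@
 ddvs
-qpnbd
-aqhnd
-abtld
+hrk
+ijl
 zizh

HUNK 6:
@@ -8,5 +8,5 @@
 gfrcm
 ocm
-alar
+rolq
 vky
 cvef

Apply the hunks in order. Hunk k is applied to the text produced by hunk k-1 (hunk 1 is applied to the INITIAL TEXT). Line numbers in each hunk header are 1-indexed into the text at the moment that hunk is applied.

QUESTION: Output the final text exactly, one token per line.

Answer: ddvs
hrk
ijl
zizh
ujcq
zmli
gbd
gfrcm
ocm
rolq
vky
cvef
kutpe
irhqw

Derivation:
Hunk 1: at line 1 remove [vxtve,mhj,bqpi] add [sgtzw] -> 12 lines: ddvs sgtzw abtld zeunu hyb gbd gfrcm ocm nqycl zkz kutpe irhqw
Hunk 2: at line 1 remove [sgtzw] add [qpnbd,aqhnd] -> 13 lines: ddvs qpnbd aqhnd abtld zeunu hyb gbd gfrcm ocm nqycl zkz kutpe irhqw
Hunk 3: at line 8 remove [nqycl,zkz] add [alar,vky,cvef] -> 14 lines: ddvs qpnbd aqhnd abtld zeunu hyb gbd gfrcm ocm alar vky cvef kutpe irhqw
Hunk 4: at line 3 remove [zeunu,hyb] add [zizh,ujcq,zmli] -> 15 lines: ddvs qpnbd aqhnd abtld zizh ujcq zmli gbd gfrcm ocm alar vky cvef kutpe irhqw
Hunk 5: at line 1 remove [qpnbd,aqhnd,abtld] add [hrk,ijl] -> 14 lines: ddvs hrk ijl zizh ujcq zmli gbd gfrcm ocm alar vky cvef kutpe irhqw
Hunk 6: at line 8 remove [alar] add [rolq] -> 14 lines: ddvs hrk ijl zizh ujcq zmli gbd gfrcm ocm rolq vky cvef kutpe irhqw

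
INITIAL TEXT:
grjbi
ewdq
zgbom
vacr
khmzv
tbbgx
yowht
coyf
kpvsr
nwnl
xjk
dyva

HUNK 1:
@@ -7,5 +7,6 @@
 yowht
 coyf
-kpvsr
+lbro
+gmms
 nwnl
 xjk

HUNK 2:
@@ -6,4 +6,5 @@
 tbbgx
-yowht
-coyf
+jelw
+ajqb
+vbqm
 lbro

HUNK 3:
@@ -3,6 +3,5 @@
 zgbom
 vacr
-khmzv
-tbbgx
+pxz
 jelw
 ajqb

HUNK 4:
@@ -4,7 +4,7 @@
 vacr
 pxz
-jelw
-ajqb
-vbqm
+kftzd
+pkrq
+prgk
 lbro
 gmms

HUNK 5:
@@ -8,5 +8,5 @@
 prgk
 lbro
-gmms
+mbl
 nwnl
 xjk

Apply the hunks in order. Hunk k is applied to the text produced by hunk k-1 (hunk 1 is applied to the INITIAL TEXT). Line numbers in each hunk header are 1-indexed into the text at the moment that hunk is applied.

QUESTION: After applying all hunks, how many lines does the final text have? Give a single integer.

Answer: 13

Derivation:
Hunk 1: at line 7 remove [kpvsr] add [lbro,gmms] -> 13 lines: grjbi ewdq zgbom vacr khmzv tbbgx yowht coyf lbro gmms nwnl xjk dyva
Hunk 2: at line 6 remove [yowht,coyf] add [jelw,ajqb,vbqm] -> 14 lines: grjbi ewdq zgbom vacr khmzv tbbgx jelw ajqb vbqm lbro gmms nwnl xjk dyva
Hunk 3: at line 3 remove [khmzv,tbbgx] add [pxz] -> 13 lines: grjbi ewdq zgbom vacr pxz jelw ajqb vbqm lbro gmms nwnl xjk dyva
Hunk 4: at line 4 remove [jelw,ajqb,vbqm] add [kftzd,pkrq,prgk] -> 13 lines: grjbi ewdq zgbom vacr pxz kftzd pkrq prgk lbro gmms nwnl xjk dyva
Hunk 5: at line 8 remove [gmms] add [mbl] -> 13 lines: grjbi ewdq zgbom vacr pxz kftzd pkrq prgk lbro mbl nwnl xjk dyva
Final line count: 13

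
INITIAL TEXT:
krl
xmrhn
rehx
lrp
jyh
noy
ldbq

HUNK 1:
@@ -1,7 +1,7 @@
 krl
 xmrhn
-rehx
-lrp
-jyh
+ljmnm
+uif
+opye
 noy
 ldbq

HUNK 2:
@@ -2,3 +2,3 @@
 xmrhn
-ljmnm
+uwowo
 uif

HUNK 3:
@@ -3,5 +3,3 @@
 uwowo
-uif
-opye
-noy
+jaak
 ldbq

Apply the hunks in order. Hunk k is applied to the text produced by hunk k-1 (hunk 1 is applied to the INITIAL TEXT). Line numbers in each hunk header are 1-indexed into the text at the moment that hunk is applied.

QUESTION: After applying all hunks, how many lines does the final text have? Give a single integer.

Hunk 1: at line 1 remove [rehx,lrp,jyh] add [ljmnm,uif,opye] -> 7 lines: krl xmrhn ljmnm uif opye noy ldbq
Hunk 2: at line 2 remove [ljmnm] add [uwowo] -> 7 lines: krl xmrhn uwowo uif opye noy ldbq
Hunk 3: at line 3 remove [uif,opye,noy] add [jaak] -> 5 lines: krl xmrhn uwowo jaak ldbq
Final line count: 5

Answer: 5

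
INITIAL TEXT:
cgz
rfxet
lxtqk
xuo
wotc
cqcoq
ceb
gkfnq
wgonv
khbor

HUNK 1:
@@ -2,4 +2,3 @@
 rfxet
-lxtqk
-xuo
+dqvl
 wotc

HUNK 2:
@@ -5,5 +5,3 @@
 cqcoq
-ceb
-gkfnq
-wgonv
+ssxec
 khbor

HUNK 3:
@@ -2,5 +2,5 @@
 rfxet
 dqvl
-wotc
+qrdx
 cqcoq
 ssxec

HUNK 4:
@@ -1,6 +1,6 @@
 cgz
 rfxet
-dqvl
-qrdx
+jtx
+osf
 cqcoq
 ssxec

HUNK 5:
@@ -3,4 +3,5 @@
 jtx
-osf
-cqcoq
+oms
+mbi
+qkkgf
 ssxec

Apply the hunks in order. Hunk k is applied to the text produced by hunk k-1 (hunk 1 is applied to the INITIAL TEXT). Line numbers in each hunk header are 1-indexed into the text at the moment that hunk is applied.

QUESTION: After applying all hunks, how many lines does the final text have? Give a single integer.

Hunk 1: at line 2 remove [lxtqk,xuo] add [dqvl] -> 9 lines: cgz rfxet dqvl wotc cqcoq ceb gkfnq wgonv khbor
Hunk 2: at line 5 remove [ceb,gkfnq,wgonv] add [ssxec] -> 7 lines: cgz rfxet dqvl wotc cqcoq ssxec khbor
Hunk 3: at line 2 remove [wotc] add [qrdx] -> 7 lines: cgz rfxet dqvl qrdx cqcoq ssxec khbor
Hunk 4: at line 1 remove [dqvl,qrdx] add [jtx,osf] -> 7 lines: cgz rfxet jtx osf cqcoq ssxec khbor
Hunk 5: at line 3 remove [osf,cqcoq] add [oms,mbi,qkkgf] -> 8 lines: cgz rfxet jtx oms mbi qkkgf ssxec khbor
Final line count: 8

Answer: 8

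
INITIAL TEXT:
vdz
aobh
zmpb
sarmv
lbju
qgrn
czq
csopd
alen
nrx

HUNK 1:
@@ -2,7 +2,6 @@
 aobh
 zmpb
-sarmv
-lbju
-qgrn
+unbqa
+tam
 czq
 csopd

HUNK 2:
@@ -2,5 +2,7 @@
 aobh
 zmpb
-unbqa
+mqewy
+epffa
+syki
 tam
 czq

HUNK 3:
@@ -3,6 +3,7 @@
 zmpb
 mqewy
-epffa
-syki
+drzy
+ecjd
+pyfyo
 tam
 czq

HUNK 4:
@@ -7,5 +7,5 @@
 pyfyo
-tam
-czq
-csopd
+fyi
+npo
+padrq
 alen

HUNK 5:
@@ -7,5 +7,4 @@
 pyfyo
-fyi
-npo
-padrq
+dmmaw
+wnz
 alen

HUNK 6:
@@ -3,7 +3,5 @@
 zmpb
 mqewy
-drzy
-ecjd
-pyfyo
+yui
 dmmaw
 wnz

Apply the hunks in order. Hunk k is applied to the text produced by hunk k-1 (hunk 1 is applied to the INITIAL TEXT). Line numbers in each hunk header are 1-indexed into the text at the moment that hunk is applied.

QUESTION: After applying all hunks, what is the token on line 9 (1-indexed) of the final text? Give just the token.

Answer: nrx

Derivation:
Hunk 1: at line 2 remove [sarmv,lbju,qgrn] add [unbqa,tam] -> 9 lines: vdz aobh zmpb unbqa tam czq csopd alen nrx
Hunk 2: at line 2 remove [unbqa] add [mqewy,epffa,syki] -> 11 lines: vdz aobh zmpb mqewy epffa syki tam czq csopd alen nrx
Hunk 3: at line 3 remove [epffa,syki] add [drzy,ecjd,pyfyo] -> 12 lines: vdz aobh zmpb mqewy drzy ecjd pyfyo tam czq csopd alen nrx
Hunk 4: at line 7 remove [tam,czq,csopd] add [fyi,npo,padrq] -> 12 lines: vdz aobh zmpb mqewy drzy ecjd pyfyo fyi npo padrq alen nrx
Hunk 5: at line 7 remove [fyi,npo,padrq] add [dmmaw,wnz] -> 11 lines: vdz aobh zmpb mqewy drzy ecjd pyfyo dmmaw wnz alen nrx
Hunk 6: at line 3 remove [drzy,ecjd,pyfyo] add [yui] -> 9 lines: vdz aobh zmpb mqewy yui dmmaw wnz alen nrx
Final line 9: nrx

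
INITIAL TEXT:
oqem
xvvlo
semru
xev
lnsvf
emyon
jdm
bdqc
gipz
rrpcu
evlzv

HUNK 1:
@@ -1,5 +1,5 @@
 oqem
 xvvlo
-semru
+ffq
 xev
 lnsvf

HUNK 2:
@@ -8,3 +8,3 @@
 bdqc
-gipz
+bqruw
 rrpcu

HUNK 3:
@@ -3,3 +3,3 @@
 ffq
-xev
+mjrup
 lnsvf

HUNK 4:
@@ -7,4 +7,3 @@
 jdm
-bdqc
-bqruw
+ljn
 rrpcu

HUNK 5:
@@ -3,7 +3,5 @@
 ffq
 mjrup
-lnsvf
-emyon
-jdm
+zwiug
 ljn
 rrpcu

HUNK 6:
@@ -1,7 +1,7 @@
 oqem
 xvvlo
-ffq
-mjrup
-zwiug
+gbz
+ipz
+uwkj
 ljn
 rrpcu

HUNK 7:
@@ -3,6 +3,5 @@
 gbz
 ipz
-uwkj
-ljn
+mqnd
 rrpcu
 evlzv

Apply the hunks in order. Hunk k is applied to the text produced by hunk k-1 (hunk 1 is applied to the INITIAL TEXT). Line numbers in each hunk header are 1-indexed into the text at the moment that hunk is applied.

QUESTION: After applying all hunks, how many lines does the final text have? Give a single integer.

Answer: 7

Derivation:
Hunk 1: at line 1 remove [semru] add [ffq] -> 11 lines: oqem xvvlo ffq xev lnsvf emyon jdm bdqc gipz rrpcu evlzv
Hunk 2: at line 8 remove [gipz] add [bqruw] -> 11 lines: oqem xvvlo ffq xev lnsvf emyon jdm bdqc bqruw rrpcu evlzv
Hunk 3: at line 3 remove [xev] add [mjrup] -> 11 lines: oqem xvvlo ffq mjrup lnsvf emyon jdm bdqc bqruw rrpcu evlzv
Hunk 4: at line 7 remove [bdqc,bqruw] add [ljn] -> 10 lines: oqem xvvlo ffq mjrup lnsvf emyon jdm ljn rrpcu evlzv
Hunk 5: at line 3 remove [lnsvf,emyon,jdm] add [zwiug] -> 8 lines: oqem xvvlo ffq mjrup zwiug ljn rrpcu evlzv
Hunk 6: at line 1 remove [ffq,mjrup,zwiug] add [gbz,ipz,uwkj] -> 8 lines: oqem xvvlo gbz ipz uwkj ljn rrpcu evlzv
Hunk 7: at line 3 remove [uwkj,ljn] add [mqnd] -> 7 lines: oqem xvvlo gbz ipz mqnd rrpcu evlzv
Final line count: 7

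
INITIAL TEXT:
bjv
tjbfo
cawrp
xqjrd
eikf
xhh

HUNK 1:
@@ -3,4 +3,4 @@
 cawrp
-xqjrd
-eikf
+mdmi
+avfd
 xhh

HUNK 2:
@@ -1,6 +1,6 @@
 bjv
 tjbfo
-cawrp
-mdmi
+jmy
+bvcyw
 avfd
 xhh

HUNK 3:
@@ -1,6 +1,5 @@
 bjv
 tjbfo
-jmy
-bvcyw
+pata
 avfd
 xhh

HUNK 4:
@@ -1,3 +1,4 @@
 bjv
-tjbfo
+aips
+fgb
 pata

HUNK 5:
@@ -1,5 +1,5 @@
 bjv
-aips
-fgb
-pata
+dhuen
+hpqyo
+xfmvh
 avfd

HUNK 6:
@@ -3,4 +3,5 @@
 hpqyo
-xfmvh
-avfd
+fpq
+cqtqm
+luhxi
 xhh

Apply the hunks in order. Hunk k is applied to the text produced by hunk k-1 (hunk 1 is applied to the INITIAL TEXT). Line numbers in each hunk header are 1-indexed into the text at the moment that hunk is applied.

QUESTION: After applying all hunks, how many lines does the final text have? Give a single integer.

Answer: 7

Derivation:
Hunk 1: at line 3 remove [xqjrd,eikf] add [mdmi,avfd] -> 6 lines: bjv tjbfo cawrp mdmi avfd xhh
Hunk 2: at line 1 remove [cawrp,mdmi] add [jmy,bvcyw] -> 6 lines: bjv tjbfo jmy bvcyw avfd xhh
Hunk 3: at line 1 remove [jmy,bvcyw] add [pata] -> 5 lines: bjv tjbfo pata avfd xhh
Hunk 4: at line 1 remove [tjbfo] add [aips,fgb] -> 6 lines: bjv aips fgb pata avfd xhh
Hunk 5: at line 1 remove [aips,fgb,pata] add [dhuen,hpqyo,xfmvh] -> 6 lines: bjv dhuen hpqyo xfmvh avfd xhh
Hunk 6: at line 3 remove [xfmvh,avfd] add [fpq,cqtqm,luhxi] -> 7 lines: bjv dhuen hpqyo fpq cqtqm luhxi xhh
Final line count: 7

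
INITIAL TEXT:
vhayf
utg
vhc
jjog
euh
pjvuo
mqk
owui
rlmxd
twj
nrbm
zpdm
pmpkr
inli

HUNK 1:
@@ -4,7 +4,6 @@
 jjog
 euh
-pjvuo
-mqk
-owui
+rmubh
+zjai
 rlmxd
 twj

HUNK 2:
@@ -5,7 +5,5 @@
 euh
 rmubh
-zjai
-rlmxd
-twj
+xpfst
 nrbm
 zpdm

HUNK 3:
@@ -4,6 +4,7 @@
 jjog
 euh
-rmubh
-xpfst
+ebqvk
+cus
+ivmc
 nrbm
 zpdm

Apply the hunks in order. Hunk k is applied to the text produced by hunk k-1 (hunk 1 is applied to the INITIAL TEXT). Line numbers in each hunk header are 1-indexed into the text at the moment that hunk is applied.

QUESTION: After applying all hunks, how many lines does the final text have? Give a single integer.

Hunk 1: at line 4 remove [pjvuo,mqk,owui] add [rmubh,zjai] -> 13 lines: vhayf utg vhc jjog euh rmubh zjai rlmxd twj nrbm zpdm pmpkr inli
Hunk 2: at line 5 remove [zjai,rlmxd,twj] add [xpfst] -> 11 lines: vhayf utg vhc jjog euh rmubh xpfst nrbm zpdm pmpkr inli
Hunk 3: at line 4 remove [rmubh,xpfst] add [ebqvk,cus,ivmc] -> 12 lines: vhayf utg vhc jjog euh ebqvk cus ivmc nrbm zpdm pmpkr inli
Final line count: 12

Answer: 12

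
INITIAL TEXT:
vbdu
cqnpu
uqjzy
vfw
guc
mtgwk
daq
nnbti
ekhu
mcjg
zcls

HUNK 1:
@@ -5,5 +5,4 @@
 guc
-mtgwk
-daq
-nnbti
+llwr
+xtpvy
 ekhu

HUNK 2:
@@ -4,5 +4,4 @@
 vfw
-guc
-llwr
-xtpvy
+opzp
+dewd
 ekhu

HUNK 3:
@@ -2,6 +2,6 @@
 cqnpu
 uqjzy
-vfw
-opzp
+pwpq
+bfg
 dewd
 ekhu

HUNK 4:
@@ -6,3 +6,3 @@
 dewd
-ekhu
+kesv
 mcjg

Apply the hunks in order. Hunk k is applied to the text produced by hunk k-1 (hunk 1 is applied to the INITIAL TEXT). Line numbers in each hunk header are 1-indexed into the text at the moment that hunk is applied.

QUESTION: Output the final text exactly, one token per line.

Hunk 1: at line 5 remove [mtgwk,daq,nnbti] add [llwr,xtpvy] -> 10 lines: vbdu cqnpu uqjzy vfw guc llwr xtpvy ekhu mcjg zcls
Hunk 2: at line 4 remove [guc,llwr,xtpvy] add [opzp,dewd] -> 9 lines: vbdu cqnpu uqjzy vfw opzp dewd ekhu mcjg zcls
Hunk 3: at line 2 remove [vfw,opzp] add [pwpq,bfg] -> 9 lines: vbdu cqnpu uqjzy pwpq bfg dewd ekhu mcjg zcls
Hunk 4: at line 6 remove [ekhu] add [kesv] -> 9 lines: vbdu cqnpu uqjzy pwpq bfg dewd kesv mcjg zcls

Answer: vbdu
cqnpu
uqjzy
pwpq
bfg
dewd
kesv
mcjg
zcls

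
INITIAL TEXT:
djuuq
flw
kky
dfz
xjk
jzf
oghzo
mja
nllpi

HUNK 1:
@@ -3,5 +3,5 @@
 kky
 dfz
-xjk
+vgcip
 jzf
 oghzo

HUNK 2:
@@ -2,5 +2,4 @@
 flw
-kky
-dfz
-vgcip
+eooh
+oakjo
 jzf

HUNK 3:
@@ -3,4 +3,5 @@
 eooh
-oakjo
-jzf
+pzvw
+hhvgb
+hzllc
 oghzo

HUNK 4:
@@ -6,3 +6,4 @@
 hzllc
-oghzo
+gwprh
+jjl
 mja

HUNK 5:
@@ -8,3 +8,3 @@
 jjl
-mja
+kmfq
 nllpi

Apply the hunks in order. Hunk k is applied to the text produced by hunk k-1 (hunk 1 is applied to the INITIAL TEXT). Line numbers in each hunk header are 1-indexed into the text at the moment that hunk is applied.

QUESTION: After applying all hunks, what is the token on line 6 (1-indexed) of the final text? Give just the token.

Answer: hzllc

Derivation:
Hunk 1: at line 3 remove [xjk] add [vgcip] -> 9 lines: djuuq flw kky dfz vgcip jzf oghzo mja nllpi
Hunk 2: at line 2 remove [kky,dfz,vgcip] add [eooh,oakjo] -> 8 lines: djuuq flw eooh oakjo jzf oghzo mja nllpi
Hunk 3: at line 3 remove [oakjo,jzf] add [pzvw,hhvgb,hzllc] -> 9 lines: djuuq flw eooh pzvw hhvgb hzllc oghzo mja nllpi
Hunk 4: at line 6 remove [oghzo] add [gwprh,jjl] -> 10 lines: djuuq flw eooh pzvw hhvgb hzllc gwprh jjl mja nllpi
Hunk 5: at line 8 remove [mja] add [kmfq] -> 10 lines: djuuq flw eooh pzvw hhvgb hzllc gwprh jjl kmfq nllpi
Final line 6: hzllc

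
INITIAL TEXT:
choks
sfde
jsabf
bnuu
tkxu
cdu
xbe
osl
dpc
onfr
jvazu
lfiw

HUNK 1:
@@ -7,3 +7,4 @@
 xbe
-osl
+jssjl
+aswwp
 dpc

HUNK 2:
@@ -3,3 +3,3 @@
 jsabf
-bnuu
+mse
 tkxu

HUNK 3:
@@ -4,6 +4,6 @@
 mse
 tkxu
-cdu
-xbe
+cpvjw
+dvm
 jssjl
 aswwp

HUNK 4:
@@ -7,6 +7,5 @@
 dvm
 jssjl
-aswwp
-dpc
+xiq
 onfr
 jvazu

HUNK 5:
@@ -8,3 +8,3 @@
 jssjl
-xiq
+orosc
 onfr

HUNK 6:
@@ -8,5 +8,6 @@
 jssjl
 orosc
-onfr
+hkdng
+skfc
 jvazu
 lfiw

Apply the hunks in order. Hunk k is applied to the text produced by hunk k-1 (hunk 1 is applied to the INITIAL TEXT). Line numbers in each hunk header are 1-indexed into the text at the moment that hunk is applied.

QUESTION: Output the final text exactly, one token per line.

Answer: choks
sfde
jsabf
mse
tkxu
cpvjw
dvm
jssjl
orosc
hkdng
skfc
jvazu
lfiw

Derivation:
Hunk 1: at line 7 remove [osl] add [jssjl,aswwp] -> 13 lines: choks sfde jsabf bnuu tkxu cdu xbe jssjl aswwp dpc onfr jvazu lfiw
Hunk 2: at line 3 remove [bnuu] add [mse] -> 13 lines: choks sfde jsabf mse tkxu cdu xbe jssjl aswwp dpc onfr jvazu lfiw
Hunk 3: at line 4 remove [cdu,xbe] add [cpvjw,dvm] -> 13 lines: choks sfde jsabf mse tkxu cpvjw dvm jssjl aswwp dpc onfr jvazu lfiw
Hunk 4: at line 7 remove [aswwp,dpc] add [xiq] -> 12 lines: choks sfde jsabf mse tkxu cpvjw dvm jssjl xiq onfr jvazu lfiw
Hunk 5: at line 8 remove [xiq] add [orosc] -> 12 lines: choks sfde jsabf mse tkxu cpvjw dvm jssjl orosc onfr jvazu lfiw
Hunk 6: at line 8 remove [onfr] add [hkdng,skfc] -> 13 lines: choks sfde jsabf mse tkxu cpvjw dvm jssjl orosc hkdng skfc jvazu lfiw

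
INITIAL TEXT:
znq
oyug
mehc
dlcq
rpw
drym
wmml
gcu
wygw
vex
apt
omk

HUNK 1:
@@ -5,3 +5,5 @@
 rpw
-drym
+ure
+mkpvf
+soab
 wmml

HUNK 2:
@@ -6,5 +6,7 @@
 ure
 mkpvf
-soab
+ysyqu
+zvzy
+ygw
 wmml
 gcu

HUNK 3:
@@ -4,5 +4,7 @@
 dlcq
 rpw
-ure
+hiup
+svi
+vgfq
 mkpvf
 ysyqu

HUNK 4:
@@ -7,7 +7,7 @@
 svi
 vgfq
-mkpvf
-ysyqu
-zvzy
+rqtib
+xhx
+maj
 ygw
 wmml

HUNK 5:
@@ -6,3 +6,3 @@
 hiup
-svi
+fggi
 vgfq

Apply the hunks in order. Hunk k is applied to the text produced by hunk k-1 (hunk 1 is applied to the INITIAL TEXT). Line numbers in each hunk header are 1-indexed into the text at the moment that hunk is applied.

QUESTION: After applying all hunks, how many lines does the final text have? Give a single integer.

Answer: 18

Derivation:
Hunk 1: at line 5 remove [drym] add [ure,mkpvf,soab] -> 14 lines: znq oyug mehc dlcq rpw ure mkpvf soab wmml gcu wygw vex apt omk
Hunk 2: at line 6 remove [soab] add [ysyqu,zvzy,ygw] -> 16 lines: znq oyug mehc dlcq rpw ure mkpvf ysyqu zvzy ygw wmml gcu wygw vex apt omk
Hunk 3: at line 4 remove [ure] add [hiup,svi,vgfq] -> 18 lines: znq oyug mehc dlcq rpw hiup svi vgfq mkpvf ysyqu zvzy ygw wmml gcu wygw vex apt omk
Hunk 4: at line 7 remove [mkpvf,ysyqu,zvzy] add [rqtib,xhx,maj] -> 18 lines: znq oyug mehc dlcq rpw hiup svi vgfq rqtib xhx maj ygw wmml gcu wygw vex apt omk
Hunk 5: at line 6 remove [svi] add [fggi] -> 18 lines: znq oyug mehc dlcq rpw hiup fggi vgfq rqtib xhx maj ygw wmml gcu wygw vex apt omk
Final line count: 18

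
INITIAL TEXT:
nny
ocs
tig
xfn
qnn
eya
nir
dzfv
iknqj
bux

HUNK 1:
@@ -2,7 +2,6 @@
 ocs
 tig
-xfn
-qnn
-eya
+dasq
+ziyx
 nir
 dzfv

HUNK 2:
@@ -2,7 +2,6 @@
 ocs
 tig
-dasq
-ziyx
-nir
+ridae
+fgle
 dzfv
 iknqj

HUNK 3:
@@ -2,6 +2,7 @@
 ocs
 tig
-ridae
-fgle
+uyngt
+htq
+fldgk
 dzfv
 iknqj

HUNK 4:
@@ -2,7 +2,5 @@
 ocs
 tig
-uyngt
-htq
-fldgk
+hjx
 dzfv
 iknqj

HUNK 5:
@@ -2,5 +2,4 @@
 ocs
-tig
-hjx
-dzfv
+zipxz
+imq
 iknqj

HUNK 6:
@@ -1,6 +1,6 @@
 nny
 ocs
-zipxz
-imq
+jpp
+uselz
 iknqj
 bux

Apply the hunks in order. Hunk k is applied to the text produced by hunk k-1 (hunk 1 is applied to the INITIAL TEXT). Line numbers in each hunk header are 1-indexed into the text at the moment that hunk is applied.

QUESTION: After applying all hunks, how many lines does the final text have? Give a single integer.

Hunk 1: at line 2 remove [xfn,qnn,eya] add [dasq,ziyx] -> 9 lines: nny ocs tig dasq ziyx nir dzfv iknqj bux
Hunk 2: at line 2 remove [dasq,ziyx,nir] add [ridae,fgle] -> 8 lines: nny ocs tig ridae fgle dzfv iknqj bux
Hunk 3: at line 2 remove [ridae,fgle] add [uyngt,htq,fldgk] -> 9 lines: nny ocs tig uyngt htq fldgk dzfv iknqj bux
Hunk 4: at line 2 remove [uyngt,htq,fldgk] add [hjx] -> 7 lines: nny ocs tig hjx dzfv iknqj bux
Hunk 5: at line 2 remove [tig,hjx,dzfv] add [zipxz,imq] -> 6 lines: nny ocs zipxz imq iknqj bux
Hunk 6: at line 1 remove [zipxz,imq] add [jpp,uselz] -> 6 lines: nny ocs jpp uselz iknqj bux
Final line count: 6

Answer: 6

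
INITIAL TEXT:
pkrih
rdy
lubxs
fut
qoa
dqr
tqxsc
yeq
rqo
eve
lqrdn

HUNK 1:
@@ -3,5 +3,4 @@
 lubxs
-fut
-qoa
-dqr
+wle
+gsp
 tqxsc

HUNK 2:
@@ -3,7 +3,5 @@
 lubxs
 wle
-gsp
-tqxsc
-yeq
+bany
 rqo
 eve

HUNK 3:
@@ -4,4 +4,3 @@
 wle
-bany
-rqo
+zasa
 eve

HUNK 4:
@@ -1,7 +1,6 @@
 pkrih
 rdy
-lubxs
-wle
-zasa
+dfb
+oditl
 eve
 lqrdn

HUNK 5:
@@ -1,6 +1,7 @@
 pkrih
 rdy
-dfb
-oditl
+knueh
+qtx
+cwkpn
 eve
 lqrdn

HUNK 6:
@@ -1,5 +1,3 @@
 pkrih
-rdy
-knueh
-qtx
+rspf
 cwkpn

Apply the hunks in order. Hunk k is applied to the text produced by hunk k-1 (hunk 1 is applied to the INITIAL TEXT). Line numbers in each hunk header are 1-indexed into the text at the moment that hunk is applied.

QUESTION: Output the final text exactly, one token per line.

Hunk 1: at line 3 remove [fut,qoa,dqr] add [wle,gsp] -> 10 lines: pkrih rdy lubxs wle gsp tqxsc yeq rqo eve lqrdn
Hunk 2: at line 3 remove [gsp,tqxsc,yeq] add [bany] -> 8 lines: pkrih rdy lubxs wle bany rqo eve lqrdn
Hunk 3: at line 4 remove [bany,rqo] add [zasa] -> 7 lines: pkrih rdy lubxs wle zasa eve lqrdn
Hunk 4: at line 1 remove [lubxs,wle,zasa] add [dfb,oditl] -> 6 lines: pkrih rdy dfb oditl eve lqrdn
Hunk 5: at line 1 remove [dfb,oditl] add [knueh,qtx,cwkpn] -> 7 lines: pkrih rdy knueh qtx cwkpn eve lqrdn
Hunk 6: at line 1 remove [rdy,knueh,qtx] add [rspf] -> 5 lines: pkrih rspf cwkpn eve lqrdn

Answer: pkrih
rspf
cwkpn
eve
lqrdn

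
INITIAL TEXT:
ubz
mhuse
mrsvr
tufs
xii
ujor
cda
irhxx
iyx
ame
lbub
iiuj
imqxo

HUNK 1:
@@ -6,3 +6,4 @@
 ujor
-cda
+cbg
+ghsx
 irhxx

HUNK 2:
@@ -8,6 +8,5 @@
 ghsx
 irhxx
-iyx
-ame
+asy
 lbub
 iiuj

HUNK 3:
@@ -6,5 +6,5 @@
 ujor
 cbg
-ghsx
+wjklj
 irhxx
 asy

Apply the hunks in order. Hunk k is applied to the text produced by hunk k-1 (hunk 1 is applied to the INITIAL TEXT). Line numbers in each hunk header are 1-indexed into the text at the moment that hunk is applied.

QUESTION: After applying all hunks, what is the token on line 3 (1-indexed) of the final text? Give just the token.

Hunk 1: at line 6 remove [cda] add [cbg,ghsx] -> 14 lines: ubz mhuse mrsvr tufs xii ujor cbg ghsx irhxx iyx ame lbub iiuj imqxo
Hunk 2: at line 8 remove [iyx,ame] add [asy] -> 13 lines: ubz mhuse mrsvr tufs xii ujor cbg ghsx irhxx asy lbub iiuj imqxo
Hunk 3: at line 6 remove [ghsx] add [wjklj] -> 13 lines: ubz mhuse mrsvr tufs xii ujor cbg wjklj irhxx asy lbub iiuj imqxo
Final line 3: mrsvr

Answer: mrsvr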